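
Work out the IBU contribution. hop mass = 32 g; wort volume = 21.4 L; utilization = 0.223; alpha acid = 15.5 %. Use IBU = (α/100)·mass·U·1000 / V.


IBU = (15.5/100)·32·0.223·1000 / 21.4

51.6860 IBU


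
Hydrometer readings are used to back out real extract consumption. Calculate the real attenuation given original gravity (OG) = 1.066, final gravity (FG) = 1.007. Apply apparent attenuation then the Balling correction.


AA = (OG−FG)/(OG−1)·100;  RA = AA·0.8192
AA = (1.066 − 1.007)/(1.066 − 1)·100 = 89.3939
RA = 89.3939·0.8192

73.2315 %


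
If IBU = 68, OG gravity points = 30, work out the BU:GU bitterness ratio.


BU:GU = IBU / OG_points
BU:GU = 68 / 30

2.2667


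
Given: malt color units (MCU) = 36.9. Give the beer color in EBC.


SRM = 1.4922·MCU^0.6859;  EBC = SRM·1.97
SRM = 1.4922·36.9^0.6859 = 17.7276
EBC = 17.7276·1.97

34.9234 EBC


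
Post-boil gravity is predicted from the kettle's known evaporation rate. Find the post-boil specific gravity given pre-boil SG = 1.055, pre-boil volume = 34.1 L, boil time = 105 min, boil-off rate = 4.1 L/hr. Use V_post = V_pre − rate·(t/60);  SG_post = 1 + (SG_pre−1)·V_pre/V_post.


V_post = 34.1 − 4.1·(105/60) = 26.9250
SG_post = 1 + (1.055 − 1)·34.1/26.9250

1.0697


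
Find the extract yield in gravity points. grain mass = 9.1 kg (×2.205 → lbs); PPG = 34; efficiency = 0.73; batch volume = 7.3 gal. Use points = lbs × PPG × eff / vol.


lbs = 9.1 × 2.205 = 20.0655
points = 20.0655 × 34 × 0.73 / 7.3

68.2227 points


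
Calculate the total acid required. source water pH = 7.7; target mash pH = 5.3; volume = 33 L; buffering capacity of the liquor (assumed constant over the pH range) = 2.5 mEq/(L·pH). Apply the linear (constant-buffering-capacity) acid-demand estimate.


acid = buffering capacity · (pH_source − pH_target) · V
acid = 2.5 · (7.7 − 5.3) · 33

198.0000 mEq


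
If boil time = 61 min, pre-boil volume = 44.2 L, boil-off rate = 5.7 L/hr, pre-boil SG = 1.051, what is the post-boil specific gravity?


V_post = V_pre − rate·(t/60);  SG_post = 1 + (SG_pre−1)·V_pre/V_post
V_post = 44.2 − 5.7·(61/60) = 38.4050
SG_post = 1 + (1.051 − 1)·44.2/38.4050

1.0587


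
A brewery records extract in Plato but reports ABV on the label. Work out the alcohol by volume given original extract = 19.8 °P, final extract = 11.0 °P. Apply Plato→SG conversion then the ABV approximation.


SG = 259/(259 − P);  ABV = (OG − FG)·131.25
OG = 259/(259 − 19.8) = 1.0828
FG = 259/(259 − 11.0) = 1.0444
ABV = (1.0828 − 1.0444)·131.25

5.0428 % ABV


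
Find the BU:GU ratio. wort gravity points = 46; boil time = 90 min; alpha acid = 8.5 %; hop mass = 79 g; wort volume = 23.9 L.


U = 1.65·0.000125^(GP/1000)·(1−e^(−0.04t))/4.15;  IBU = (α/100)·m·U·1000/V;  BU:GU = IBU/GP
U = 1.65·0.000125^(46/1000)·(1−e^(−0.04·90))/4.15 = 0.2558
IBU = (8.5/100)·79·0.2558·1000/23.9 = 71.8638
BU:GU = 71.8638/46

1.5623


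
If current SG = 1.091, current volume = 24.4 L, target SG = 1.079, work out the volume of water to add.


V_water = V·((SG_curr − 1)/(SG_target − 1) − 1)
V_water = 24.4·((1.091 − 1)/(1.079 − 1) − 1)

3.7063 L


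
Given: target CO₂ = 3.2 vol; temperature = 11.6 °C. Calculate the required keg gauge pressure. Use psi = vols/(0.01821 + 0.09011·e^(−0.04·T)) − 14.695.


psi = 3.2/(0.01821 + 0.09011·e^(−0.04·11.6)) − 14.695

28.0470 psi


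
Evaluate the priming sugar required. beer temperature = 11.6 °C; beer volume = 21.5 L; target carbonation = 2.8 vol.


residual = 14.695·(0.01821 + 0.09011·e^(−0.04·T));  sugar = (target − residual)·4.0·V
residual = 14.695·(0.01821 + 0.09011·e^(−0.04·11.6)) = 1.1002
sugar = (2.8 − 1.1002)·4.0·21.5

146.1842 g


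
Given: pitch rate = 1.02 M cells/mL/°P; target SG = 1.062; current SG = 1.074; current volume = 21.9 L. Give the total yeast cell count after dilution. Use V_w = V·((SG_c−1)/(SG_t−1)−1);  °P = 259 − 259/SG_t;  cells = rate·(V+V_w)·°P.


V_w = 21.9·((1.074−1)/(1.062−1)−1) = 4.2387
V_final = 21.9 + 4.2387 = 26.1387
°P = 259 − 259/1.062 = 15.1205
cells = 1.02·26.1387·15.1205

403.1357 billion cells


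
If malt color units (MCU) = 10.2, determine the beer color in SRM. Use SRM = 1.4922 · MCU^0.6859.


SRM = 1.4922 · 10.2^0.6859

7.3388 SRM


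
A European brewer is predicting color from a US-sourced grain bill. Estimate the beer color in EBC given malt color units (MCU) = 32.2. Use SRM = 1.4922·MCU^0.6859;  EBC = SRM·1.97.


SRM = 1.4922·32.2^0.6859 = 16.1460
EBC = 16.1460·1.97

31.8077 EBC


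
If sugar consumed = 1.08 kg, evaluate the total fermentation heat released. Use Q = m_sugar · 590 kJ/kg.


Q = 1.08 · 590

637.2000 kJ


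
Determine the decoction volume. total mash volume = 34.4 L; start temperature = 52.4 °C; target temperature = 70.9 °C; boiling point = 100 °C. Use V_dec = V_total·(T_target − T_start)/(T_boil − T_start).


V_dec = 34.4·(70.9 − 52.4)/(100 − 52.4)

13.3697 L


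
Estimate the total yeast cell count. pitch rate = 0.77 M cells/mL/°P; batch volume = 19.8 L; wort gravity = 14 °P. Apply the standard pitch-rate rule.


cells (billions) = rate · V_L · °P
cells = 0.77 · 19.8 · 14

213.4440 billion cells


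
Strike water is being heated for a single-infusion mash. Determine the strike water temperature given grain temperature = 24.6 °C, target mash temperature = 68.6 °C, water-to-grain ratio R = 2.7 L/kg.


T_strike = (0.41/R)·(T_mash − T_grain) + T_mash
T_strike = (0.41/2.7)·(68.6 − 24.6) + 68.6

75.2815 °C


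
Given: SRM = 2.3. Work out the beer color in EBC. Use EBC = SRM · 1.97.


EBC = 2.3 · 1.97

4.5310 EBC


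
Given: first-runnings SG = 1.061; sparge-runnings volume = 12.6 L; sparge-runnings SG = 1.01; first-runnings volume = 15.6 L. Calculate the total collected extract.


total = Σ (SG_i − 1)·1000·V_i
first = (1.061 − 1)·1000·15.6 = 951.6000
sparge = (1.01 − 1)·1000·12.6 = 126.0000
total = 951.6000 + 126.0000

1077.6000 gravity·L


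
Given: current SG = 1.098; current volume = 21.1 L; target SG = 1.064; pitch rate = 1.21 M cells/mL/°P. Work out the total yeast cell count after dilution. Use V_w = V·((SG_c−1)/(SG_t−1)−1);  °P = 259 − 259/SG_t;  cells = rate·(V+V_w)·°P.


V_w = 21.1·((1.098−1)/(1.064−1)−1) = 11.2094
V_final = 21.1 + 11.2094 = 32.3094
°P = 259 − 259/1.064 = 15.5789
cells = 1.21·32.3094·15.5789

609.0487 billion cells


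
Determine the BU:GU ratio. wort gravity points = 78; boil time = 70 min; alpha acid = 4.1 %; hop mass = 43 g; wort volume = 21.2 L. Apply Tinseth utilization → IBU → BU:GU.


U = 1.65·0.000125^(GP/1000)·(1−e^(−0.04t))/4.15;  IBU = (α/100)·m·U·1000/V;  BU:GU = IBU/GP
U = 1.65·0.000125^(78/1000)·(1−e^(−0.04·70))/4.15 = 0.1852
IBU = (4.1/100)·43·0.1852·1000/21.2 = 15.4051
BU:GU = 15.4051/78

0.1975


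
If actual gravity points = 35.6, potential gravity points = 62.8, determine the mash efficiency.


efficiency = actual / potential × 100
efficiency = 35.6 / 62.8 × 100

56.6879 %


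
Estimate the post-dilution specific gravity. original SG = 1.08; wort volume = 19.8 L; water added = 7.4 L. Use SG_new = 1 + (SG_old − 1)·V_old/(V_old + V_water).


pts = (1.08 − 1)·1000·19.8/(19.8 + 7.4) = 58.2353
SG_new = 1 + 58.2353/1000

1.0582


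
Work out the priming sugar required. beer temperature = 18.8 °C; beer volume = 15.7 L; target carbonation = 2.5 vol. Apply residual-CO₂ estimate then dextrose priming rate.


residual = 14.695·(0.01821 + 0.09011·e^(−0.04·T));  sugar = (target − residual)·4.0·V
residual = 14.695·(0.01821 + 0.09011·e^(−0.04·18.8)) = 0.8918
sugar = (2.5 − 0.8918)·4.0·15.7

100.9926 g


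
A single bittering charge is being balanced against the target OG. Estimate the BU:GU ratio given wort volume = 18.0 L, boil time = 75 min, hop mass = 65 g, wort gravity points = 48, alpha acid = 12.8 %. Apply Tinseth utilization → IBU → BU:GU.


U = 1.65·0.000125^(GP/1000)·(1−e^(−0.04t))/4.15;  IBU = (α/100)·m·U·1000/V;  BU:GU = IBU/GP
U = 1.65·0.000125^(48/1000)·(1−e^(−0.04·75))/4.15 = 0.2454
IBU = (12.8/100)·65·0.2454·1000/18.0 = 113.4382
BU:GU = 113.4382/48

2.3633


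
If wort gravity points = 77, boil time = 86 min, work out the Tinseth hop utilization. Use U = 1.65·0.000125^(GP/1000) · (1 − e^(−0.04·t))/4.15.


bigness = 1.65·0.000125^(77/1000) = 0.8259
boil_factor = (1 − e^(−0.04·86))/4.15 = 0.2332
U = 0.8259 · 0.2332

0.1926


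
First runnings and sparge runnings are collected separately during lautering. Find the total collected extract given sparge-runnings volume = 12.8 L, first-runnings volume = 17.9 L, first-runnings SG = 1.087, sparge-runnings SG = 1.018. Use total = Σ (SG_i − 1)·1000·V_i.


first = (1.087 − 1)·1000·17.9 = 1557.3000
sparge = (1.018 − 1)·1000·12.8 = 230.4000
total = 1557.3000 + 230.4000

1787.7000 gravity·L


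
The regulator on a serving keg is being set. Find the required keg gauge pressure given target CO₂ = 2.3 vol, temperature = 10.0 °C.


psi = vols/(0.01821 + 0.09011·e^(−0.04·T)) − 14.695
psi = 2.3/(0.01821 + 0.09011·e^(−0.04·10.0)) − 14.695

14.5624 psi


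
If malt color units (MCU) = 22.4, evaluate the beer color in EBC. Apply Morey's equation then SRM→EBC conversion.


SRM = 1.4922·MCU^0.6859;  EBC = SRM·1.97
SRM = 1.4922·22.4^0.6859 = 12.5882
EBC = 12.5882·1.97

24.7987 EBC


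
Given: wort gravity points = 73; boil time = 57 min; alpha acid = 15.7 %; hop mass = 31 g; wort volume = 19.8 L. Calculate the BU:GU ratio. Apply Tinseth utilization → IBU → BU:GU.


U = 1.65·0.000125^(GP/1000)·(1−e^(−0.04t))/4.15;  IBU = (α/100)·m·U·1000/V;  BU:GU = IBU/GP
U = 1.65·0.000125^(73/1000)·(1−e^(−0.04·57))/4.15 = 0.1852
IBU = (15.7/100)·31·0.1852·1000/19.8 = 45.5245
BU:GU = 45.5245/73

0.6236


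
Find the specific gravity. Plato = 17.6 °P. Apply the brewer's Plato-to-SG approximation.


SG = 259/(259 − P)
SG = 259/(259 − 17.6)

1.0729


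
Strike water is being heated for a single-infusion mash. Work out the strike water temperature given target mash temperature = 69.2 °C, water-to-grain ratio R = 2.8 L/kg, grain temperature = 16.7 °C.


T_strike = (0.41/R)·(T_mash − T_grain) + T_mash
T_strike = (0.41/2.8)·(69.2 − 16.7) + 69.2

76.8875 °C


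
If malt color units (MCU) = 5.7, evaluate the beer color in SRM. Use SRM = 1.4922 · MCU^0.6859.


SRM = 1.4922 · 5.7^0.6859

4.9236 SRM


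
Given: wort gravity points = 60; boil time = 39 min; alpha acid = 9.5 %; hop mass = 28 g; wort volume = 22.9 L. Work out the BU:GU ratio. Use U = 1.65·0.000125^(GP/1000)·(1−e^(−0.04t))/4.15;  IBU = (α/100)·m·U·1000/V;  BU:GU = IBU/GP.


U = 1.65·0.000125^(60/1000)·(1−e^(−0.04·39))/4.15 = 0.1831
IBU = (9.5/100)·28·0.1831·1000/22.9 = 21.2740
BU:GU = 21.2740/60

0.3546


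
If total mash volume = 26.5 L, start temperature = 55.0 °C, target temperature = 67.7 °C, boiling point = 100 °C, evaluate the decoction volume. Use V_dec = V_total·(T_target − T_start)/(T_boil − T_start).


V_dec = 26.5·(67.7 − 55.0)/(100 − 55.0)

7.4789 L


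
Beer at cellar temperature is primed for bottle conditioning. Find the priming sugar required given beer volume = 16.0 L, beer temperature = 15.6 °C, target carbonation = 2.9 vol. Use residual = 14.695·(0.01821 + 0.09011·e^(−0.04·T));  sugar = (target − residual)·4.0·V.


residual = 14.695·(0.01821 + 0.09011·e^(−0.04·15.6)) = 0.9771
sugar = (2.9 − 0.9771)·4.0·16.0

123.0669 g


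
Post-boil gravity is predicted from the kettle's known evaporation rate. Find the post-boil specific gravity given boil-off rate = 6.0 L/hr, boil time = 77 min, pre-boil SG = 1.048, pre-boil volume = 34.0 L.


V_post = V_pre − rate·(t/60);  SG_post = 1 + (SG_pre−1)·V_pre/V_post
V_post = 34.0 − 6.0·(77/60) = 26.3000
SG_post = 1 + (1.048 − 1)·34.0/26.3000

1.0621


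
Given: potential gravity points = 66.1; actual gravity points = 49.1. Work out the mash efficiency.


efficiency = actual / potential × 100
efficiency = 49.1 / 66.1 × 100

74.2814 %


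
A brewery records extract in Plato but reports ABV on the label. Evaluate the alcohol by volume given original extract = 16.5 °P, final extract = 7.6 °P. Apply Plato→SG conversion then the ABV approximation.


SG = 259/(259 − P);  ABV = (OG − FG)·131.25
OG = 259/(259 − 16.5) = 1.0680
FG = 259/(259 − 7.6) = 1.0302
ABV = (1.0680 − 1.0302)·131.25

4.9626 % ABV


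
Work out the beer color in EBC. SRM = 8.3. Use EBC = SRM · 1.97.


EBC = 8.3 · 1.97

16.3510 EBC


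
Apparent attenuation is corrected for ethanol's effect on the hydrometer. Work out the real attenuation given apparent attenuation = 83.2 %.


RA = AA · 0.8192
RA = 83.2 · 0.8192

68.1574 %


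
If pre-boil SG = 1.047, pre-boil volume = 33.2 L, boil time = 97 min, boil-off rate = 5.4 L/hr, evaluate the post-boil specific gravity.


V_post = V_pre − rate·(t/60);  SG_post = 1 + (SG_pre−1)·V_pre/V_post
V_post = 33.2 − 5.4·(97/60) = 24.4700
SG_post = 1 + (1.047 − 1)·33.2/24.4700

1.0638


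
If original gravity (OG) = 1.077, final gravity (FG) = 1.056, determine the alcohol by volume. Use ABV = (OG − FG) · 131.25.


ABV = (1.077 − 1.056) · 131.25

2.7562 % ABV


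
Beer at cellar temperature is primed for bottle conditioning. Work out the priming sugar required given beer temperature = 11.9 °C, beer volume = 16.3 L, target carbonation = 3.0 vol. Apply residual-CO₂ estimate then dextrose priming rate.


residual = 14.695·(0.01821 + 0.09011·e^(−0.04·T));  sugar = (target − residual)·4.0·V
residual = 14.695·(0.01821 + 0.09011·e^(−0.04·11.9)) = 1.0903
sugar = (3.0 − 1.0903)·4.0·16.3

124.5156 g


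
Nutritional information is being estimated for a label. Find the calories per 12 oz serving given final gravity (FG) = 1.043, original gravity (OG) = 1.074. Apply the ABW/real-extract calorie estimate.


ABW = (OG−FG)·131.25·0.79/FG;  °P = 259 − 259/SG (for OG→OE and FG→AE);  RE = 0.1808·OE + 0.8192·AE;  Cal = (6.9·ABW + 4·(RE−0.1))·FG·3.55
ABW = (1.074 − 1.043)·131.25·0.79/1.043 = 3.0818
OE = 259 − 259/1.074 = 17.8454 °P
AE = 259 − 259/1.043 = 10.6779 °P
RE = 0.1808·17.8454 + 0.8192·10.6779 = 11.9738 °P
Cal = (6.9·3.0818 + 4·(11.9738−0.1))·1.043·3.55

254.5920 kcal


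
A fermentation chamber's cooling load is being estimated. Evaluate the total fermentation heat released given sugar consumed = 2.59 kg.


Q = m_sugar · 590 kJ/kg
Q = 2.59 · 590

1528.1000 kJ


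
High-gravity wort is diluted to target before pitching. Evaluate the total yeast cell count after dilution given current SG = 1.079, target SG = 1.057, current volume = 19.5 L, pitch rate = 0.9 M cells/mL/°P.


V_w = V·((SG_c−1)/(SG_t−1)−1);  °P = 259 − 259/SG_t;  cells = rate·(V+V_w)·°P
V_w = 19.5·((1.079−1)/(1.057−1)−1) = 7.5263
V_final = 19.5 + 7.5263 = 27.0263
°P = 259 − 259/1.057 = 13.9669
cells = 0.9·27.0263·13.9669

339.7262 billion cells


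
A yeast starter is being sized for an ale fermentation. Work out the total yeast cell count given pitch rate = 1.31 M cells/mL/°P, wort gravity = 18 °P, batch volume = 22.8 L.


cells (billions) = rate · V_L · °P
cells = 1.31 · 22.8 · 18

537.6240 billion cells


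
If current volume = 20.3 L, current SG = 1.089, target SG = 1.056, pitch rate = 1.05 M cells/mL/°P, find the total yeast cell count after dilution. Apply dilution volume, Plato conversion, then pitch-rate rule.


V_w = V·((SG_c−1)/(SG_t−1)−1);  °P = 259 − 259/SG_t;  cells = rate·(V+V_w)·°P
V_w = 20.3·((1.089−1)/(1.056−1)−1) = 11.9625
V_final = 20.3 + 11.9625 = 32.2625
°P = 259 − 259/1.056 = 13.7348
cells = 1.05·32.2625·13.7348

465.2766 billion cells


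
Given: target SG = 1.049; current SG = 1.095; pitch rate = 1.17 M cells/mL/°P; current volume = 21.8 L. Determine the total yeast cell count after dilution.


V_w = V·((SG_c−1)/(SG_t−1)−1);  °P = 259 − 259/SG_t;  cells = rate·(V+V_w)·°P
V_w = 21.8·((1.095−1)/(1.049−1)−1) = 20.4653
V_final = 21.8 + 20.4653 = 42.2653
°P = 259 − 259/1.049 = 12.0982
cells = 1.17·42.2653·12.0982

598.2604 billion cells


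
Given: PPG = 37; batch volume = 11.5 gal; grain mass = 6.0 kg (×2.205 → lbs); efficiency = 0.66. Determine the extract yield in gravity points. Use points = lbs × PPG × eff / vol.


lbs = 6.0 × 2.205 = 13.2300
points = 13.2300 × 37 × 0.66 / 11.5

28.0936 points


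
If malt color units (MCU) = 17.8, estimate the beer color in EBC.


SRM = 1.4922·MCU^0.6859;  EBC = SRM·1.97
SRM = 1.4922·17.8^0.6859 = 10.7520
EBC = 10.7520·1.97

21.1815 EBC


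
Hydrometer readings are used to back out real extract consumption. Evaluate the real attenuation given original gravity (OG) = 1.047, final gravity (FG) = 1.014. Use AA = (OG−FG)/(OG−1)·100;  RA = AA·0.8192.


AA = (1.047 − 1.014)/(1.047 − 1)·100 = 70.2128
RA = 70.2128·0.8192

57.5183 %


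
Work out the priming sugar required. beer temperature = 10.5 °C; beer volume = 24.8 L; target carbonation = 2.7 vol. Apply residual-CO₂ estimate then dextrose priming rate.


residual = 14.695·(0.01821 + 0.09011·e^(−0.04·T));  sugar = (target − residual)·4.0·V
residual = 14.695·(0.01821 + 0.09011·e^(−0.04·10.5)) = 1.1376
sugar = (2.7 − 1.1376)·4.0·24.8

154.9866 g


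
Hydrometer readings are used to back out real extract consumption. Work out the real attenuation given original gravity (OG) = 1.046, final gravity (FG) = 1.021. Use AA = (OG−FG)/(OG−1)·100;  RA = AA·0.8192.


AA = (1.046 − 1.021)/(1.046 − 1)·100 = 54.3478
RA = 54.3478·0.8192

44.5217 %


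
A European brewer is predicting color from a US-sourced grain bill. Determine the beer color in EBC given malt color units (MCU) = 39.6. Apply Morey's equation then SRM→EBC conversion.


SRM = 1.4922·MCU^0.6859;  EBC = SRM·1.97
SRM = 1.4922·39.6^0.6859 = 18.6074
EBC = 18.6074·1.97

36.6566 EBC


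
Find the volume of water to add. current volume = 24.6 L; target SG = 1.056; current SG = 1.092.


V_water = V·((SG_curr − 1)/(SG_target − 1) − 1)
V_water = 24.6·((1.092 − 1)/(1.056 − 1) − 1)

15.8143 L


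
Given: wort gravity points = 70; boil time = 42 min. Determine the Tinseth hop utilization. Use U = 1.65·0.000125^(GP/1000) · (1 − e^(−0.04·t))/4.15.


bigness = 1.65·0.000125^(70/1000) = 0.8796
boil_factor = (1 − e^(−0.04·42))/4.15 = 0.1961
U = 0.8796 · 0.1961

0.1724


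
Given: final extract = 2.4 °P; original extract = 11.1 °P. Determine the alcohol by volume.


SG = 259/(259 − P);  ABV = (OG − FG)·131.25
OG = 259/(259 − 11.1) = 1.0448
FG = 259/(259 − 2.4) = 1.0094
ABV = (1.0448 − 1.0094)·131.25

4.6493 % ABV


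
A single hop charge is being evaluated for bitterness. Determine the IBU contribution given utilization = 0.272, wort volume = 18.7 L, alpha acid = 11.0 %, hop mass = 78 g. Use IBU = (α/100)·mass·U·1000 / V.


IBU = (11.0/100)·78·0.272·1000 / 18.7

124.8000 IBU


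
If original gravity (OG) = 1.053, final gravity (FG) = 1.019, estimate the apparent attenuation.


AA = (OG − FG)/(OG − 1) · 100
AA = (1.053 − 1.019)/(1.053 − 1) · 100

64.1509 %


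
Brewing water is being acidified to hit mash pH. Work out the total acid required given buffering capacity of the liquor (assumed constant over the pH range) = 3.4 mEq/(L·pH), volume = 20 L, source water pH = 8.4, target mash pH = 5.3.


acid = buffering capacity · (pH_source − pH_target) · V
acid = 3.4 · (8.4 − 5.3) · 20

210.8000 mEq


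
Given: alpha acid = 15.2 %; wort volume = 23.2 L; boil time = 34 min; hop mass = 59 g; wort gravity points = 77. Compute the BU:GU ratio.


U = 1.65·0.000125^(GP/1000)·(1−e^(−0.04t))/4.15;  IBU = (α/100)·m·U·1000/V;  BU:GU = IBU/GP
U = 1.65·0.000125^(77/1000)·(1−e^(−0.04·34))/4.15 = 0.1479
IBU = (15.2/100)·59·0.1479·1000/23.2 = 57.1864
BU:GU = 57.1864/77

0.7427


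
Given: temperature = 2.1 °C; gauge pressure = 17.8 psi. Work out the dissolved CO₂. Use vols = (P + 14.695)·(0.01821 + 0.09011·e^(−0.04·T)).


vols = (17.8 + 14.695)·(0.01821 + 0.09011·e^(−0.04·2.1))

3.2839 volumes


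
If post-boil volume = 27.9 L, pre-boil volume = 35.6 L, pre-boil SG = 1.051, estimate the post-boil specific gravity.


SG_post = 1 + (SG_pre − 1)·V_pre/V_post
pts_pre = (1.051 − 1)·1000 = 51.0000
pts_post = 51.0000·35.6/27.9 = 65.0753
SG_post = 1 + 65.0753/1000

1.0651


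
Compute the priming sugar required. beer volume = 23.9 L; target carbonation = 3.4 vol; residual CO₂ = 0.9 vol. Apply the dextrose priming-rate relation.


sugar = (target − residual)·4.0·V
sugar = (3.4 − 0.9)·4.0·23.9

239.0000 g


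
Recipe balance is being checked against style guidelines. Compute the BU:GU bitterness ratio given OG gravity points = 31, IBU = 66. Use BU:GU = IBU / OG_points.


BU:GU = 66 / 31

2.1290


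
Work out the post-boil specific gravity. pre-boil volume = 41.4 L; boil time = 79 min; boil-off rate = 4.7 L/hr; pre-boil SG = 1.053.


V_post = V_pre − rate·(t/60);  SG_post = 1 + (SG_pre−1)·V_pre/V_post
V_post = 41.4 − 4.7·(79/60) = 35.2117
SG_post = 1 + (1.053 − 1)·41.4/35.2117

1.0623


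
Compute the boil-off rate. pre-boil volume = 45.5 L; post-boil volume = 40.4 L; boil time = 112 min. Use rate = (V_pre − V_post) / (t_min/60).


rate = (45.5 − 40.4) / (112/60)

2.7321 L/hr


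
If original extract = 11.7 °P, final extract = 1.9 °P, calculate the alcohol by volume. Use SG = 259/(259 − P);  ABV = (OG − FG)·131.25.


OG = 259/(259 − 11.7) = 1.0473
FG = 259/(259 − 1.9) = 1.0074
ABV = (1.0473 − 1.0074)·131.25

5.2396 % ABV


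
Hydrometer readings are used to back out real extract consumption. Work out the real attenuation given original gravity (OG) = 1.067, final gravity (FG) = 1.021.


AA = (OG−FG)/(OG−1)·100;  RA = AA·0.8192
AA = (1.067 − 1.021)/(1.067 − 1)·100 = 68.6567
RA = 68.6567·0.8192

56.2436 %


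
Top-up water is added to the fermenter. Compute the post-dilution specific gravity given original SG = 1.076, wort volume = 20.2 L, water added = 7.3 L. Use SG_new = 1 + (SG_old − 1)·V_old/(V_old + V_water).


pts = (1.076 − 1)·1000·20.2/(20.2 + 7.3) = 55.8255
SG_new = 1 + 55.8255/1000

1.0558


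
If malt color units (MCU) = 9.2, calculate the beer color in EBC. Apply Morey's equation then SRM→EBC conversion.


SRM = 1.4922·MCU^0.6859;  EBC = SRM·1.97
SRM = 1.4922·9.2^0.6859 = 6.8374
EBC = 6.8374·1.97

13.4696 EBC


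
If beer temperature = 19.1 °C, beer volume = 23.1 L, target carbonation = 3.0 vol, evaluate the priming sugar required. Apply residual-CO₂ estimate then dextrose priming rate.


residual = 14.695·(0.01821 + 0.09011·e^(−0.04·T));  sugar = (target − residual)·4.0·V
residual = 14.695·(0.01821 + 0.09011·e^(−0.04·19.1)) = 0.8844
sugar = (3.0 − 0.8844)·4.0·23.1

195.4822 g


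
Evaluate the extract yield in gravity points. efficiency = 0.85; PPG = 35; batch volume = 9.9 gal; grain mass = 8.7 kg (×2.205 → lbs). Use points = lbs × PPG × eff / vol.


lbs = 8.7 × 2.205 = 19.1835
points = 19.1835 × 35 × 0.85 / 9.9

57.6474 points


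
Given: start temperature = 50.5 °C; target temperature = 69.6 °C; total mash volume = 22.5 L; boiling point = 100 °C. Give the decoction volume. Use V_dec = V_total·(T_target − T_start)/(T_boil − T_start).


V_dec = 22.5·(69.6 − 50.5)/(100 − 50.5)

8.6818 L


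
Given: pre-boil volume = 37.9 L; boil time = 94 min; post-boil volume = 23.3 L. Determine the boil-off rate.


rate = (V_pre − V_post) / (t_min/60)
rate = (37.9 − 23.3) / (94/60)

9.3191 L/hr


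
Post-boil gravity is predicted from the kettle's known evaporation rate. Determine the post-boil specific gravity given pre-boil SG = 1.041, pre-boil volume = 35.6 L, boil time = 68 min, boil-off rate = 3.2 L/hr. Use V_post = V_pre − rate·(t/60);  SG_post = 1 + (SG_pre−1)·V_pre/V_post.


V_post = 35.6 − 3.2·(68/60) = 31.9733
SG_post = 1 + (1.041 − 1)·35.6/31.9733

1.0457


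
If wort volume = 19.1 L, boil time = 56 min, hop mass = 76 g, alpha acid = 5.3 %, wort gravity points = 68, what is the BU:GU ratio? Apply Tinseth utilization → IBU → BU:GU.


U = 1.65·0.000125^(GP/1000)·(1−e^(−0.04t))/4.15;  IBU = (α/100)·m·U·1000/V;  BU:GU = IBU/GP
U = 1.65·0.000125^(68/1000)·(1−e^(−0.04·56))/4.15 = 0.1928
IBU = (5.3/100)·76·0.1928·1000/19.1 = 40.6627
BU:GU = 40.6627/68

0.5980


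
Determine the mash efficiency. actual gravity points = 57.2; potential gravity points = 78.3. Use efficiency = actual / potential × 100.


efficiency = 57.2 / 78.3 × 100

73.0524 %


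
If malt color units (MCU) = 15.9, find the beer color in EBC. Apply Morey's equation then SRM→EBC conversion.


SRM = 1.4922·MCU^0.6859;  EBC = SRM·1.97
SRM = 1.4922·15.9^0.6859 = 9.9510
EBC = 9.9510·1.97

19.6034 EBC


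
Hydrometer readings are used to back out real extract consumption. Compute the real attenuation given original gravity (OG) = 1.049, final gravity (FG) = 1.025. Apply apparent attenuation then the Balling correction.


AA = (OG−FG)/(OG−1)·100;  RA = AA·0.8192
AA = (1.049 − 1.025)/(1.049 − 1)·100 = 48.9796
RA = 48.9796·0.8192

40.1241 %


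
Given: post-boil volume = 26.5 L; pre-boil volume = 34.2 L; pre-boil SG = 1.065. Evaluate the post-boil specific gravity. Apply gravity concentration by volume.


SG_post = 1 + (SG_pre − 1)·V_pre/V_post
pts_pre = (1.065 − 1)·1000 = 65.0000
pts_post = 65.0000·34.2/26.5 = 83.8868
SG_post = 1 + 83.8868/1000

1.0839


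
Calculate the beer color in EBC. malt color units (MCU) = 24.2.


SRM = 1.4922·MCU^0.6859;  EBC = SRM·1.97
SRM = 1.4922·24.2^0.6859 = 13.2735
EBC = 13.2735·1.97

26.1488 EBC


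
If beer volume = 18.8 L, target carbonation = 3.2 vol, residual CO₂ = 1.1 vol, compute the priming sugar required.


sugar = (target − residual)·4.0·V
sugar = (3.2 − 1.1)·4.0·18.8

157.9200 g


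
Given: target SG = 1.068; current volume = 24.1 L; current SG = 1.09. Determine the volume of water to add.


V_water = V·((SG_curr − 1)/(SG_target − 1) − 1)
V_water = 24.1·((1.09 − 1)/(1.068 − 1) − 1)

7.7971 L


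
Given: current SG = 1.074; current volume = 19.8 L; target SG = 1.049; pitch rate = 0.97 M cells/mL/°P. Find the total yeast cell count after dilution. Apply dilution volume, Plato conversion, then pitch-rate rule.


V_w = V·((SG_c−1)/(SG_t−1)−1);  °P = 259 − 259/SG_t;  cells = rate·(V+V_w)·°P
V_w = 19.8·((1.074−1)/(1.049−1)−1) = 10.1020
V_final = 19.8 + 10.1020 = 29.9020
°P = 259 − 259/1.049 = 12.0982
cells = 0.97·29.9020·12.0982

350.9077 billion cells


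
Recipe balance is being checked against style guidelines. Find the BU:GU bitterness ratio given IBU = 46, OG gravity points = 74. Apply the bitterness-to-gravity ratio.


BU:GU = IBU / OG_points
BU:GU = 46 / 74

0.6216


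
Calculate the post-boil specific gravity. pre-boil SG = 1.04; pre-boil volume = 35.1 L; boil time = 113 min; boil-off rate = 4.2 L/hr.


V_post = V_pre − rate·(t/60);  SG_post = 1 + (SG_pre−1)·V_pre/V_post
V_post = 35.1 − 4.2·(113/60) = 27.1900
SG_post = 1 + (1.04 − 1)·35.1/27.1900

1.0516


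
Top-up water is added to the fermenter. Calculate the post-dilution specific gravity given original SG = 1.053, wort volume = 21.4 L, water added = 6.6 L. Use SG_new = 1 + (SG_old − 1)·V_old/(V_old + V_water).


pts = (1.053 − 1)·1000·21.4/(21.4 + 6.6) = 40.5071
SG_new = 1 + 40.5071/1000

1.0405


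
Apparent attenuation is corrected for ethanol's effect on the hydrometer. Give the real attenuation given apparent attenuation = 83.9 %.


RA = AA · 0.8192
RA = 83.9 · 0.8192

68.7309 %


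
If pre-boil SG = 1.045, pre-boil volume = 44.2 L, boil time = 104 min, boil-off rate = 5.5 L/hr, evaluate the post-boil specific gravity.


V_post = V_pre − rate·(t/60);  SG_post = 1 + (SG_pre−1)·V_pre/V_post
V_post = 44.2 − 5.5·(104/60) = 34.6667
SG_post = 1 + (1.045 − 1)·44.2/34.6667

1.0574


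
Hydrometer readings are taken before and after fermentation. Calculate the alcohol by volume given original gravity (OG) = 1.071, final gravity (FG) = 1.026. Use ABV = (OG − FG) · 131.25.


ABV = (1.071 − 1.026) · 131.25

5.9062 % ABV


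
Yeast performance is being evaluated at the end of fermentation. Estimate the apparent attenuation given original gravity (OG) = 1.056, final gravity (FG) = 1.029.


AA = (OG − FG)/(OG − 1) · 100
AA = (1.056 − 1.029)/(1.056 − 1) · 100

48.2143 %


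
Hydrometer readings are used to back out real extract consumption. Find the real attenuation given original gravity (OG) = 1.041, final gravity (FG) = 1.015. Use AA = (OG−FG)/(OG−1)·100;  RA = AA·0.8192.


AA = (1.041 − 1.015)/(1.041 − 1)·100 = 63.4146
RA = 63.4146·0.8192

51.9493 %


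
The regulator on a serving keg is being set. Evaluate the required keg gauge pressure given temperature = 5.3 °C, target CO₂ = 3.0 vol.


psi = vols/(0.01821 + 0.09011·e^(−0.04·T)) − 14.695
psi = 3.0/(0.01821 + 0.09011·e^(−0.04·5.3)) − 14.695

18.2337 psi


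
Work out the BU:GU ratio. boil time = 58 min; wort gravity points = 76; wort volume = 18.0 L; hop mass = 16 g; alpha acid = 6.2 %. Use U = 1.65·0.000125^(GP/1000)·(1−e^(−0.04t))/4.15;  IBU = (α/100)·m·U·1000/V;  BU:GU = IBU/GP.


U = 1.65·0.000125^(76/1000)·(1−e^(−0.04·58))/4.15 = 0.1811
IBU = (6.2/100)·16·0.1811·1000/18.0 = 9.9796
BU:GU = 9.9796/76

0.1313


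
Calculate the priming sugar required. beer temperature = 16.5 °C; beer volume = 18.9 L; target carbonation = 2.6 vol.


residual = 14.695·(0.01821 + 0.09011·e^(−0.04·T));  sugar = (target − residual)·4.0·V
residual = 14.695·(0.01821 + 0.09011·e^(−0.04·16.5)) = 0.9520
sugar = (2.6 − 0.9520)·4.0·18.9

124.5893 g


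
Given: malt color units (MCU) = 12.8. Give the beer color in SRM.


SRM = 1.4922 · MCU^0.6859
SRM = 1.4922 · 12.8^0.6859

8.5756 SRM


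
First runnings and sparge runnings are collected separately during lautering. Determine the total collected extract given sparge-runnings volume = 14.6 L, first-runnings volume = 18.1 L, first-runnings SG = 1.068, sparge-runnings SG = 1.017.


total = Σ (SG_i − 1)·1000·V_i
first = (1.068 − 1)·1000·18.1 = 1230.8000
sparge = (1.017 − 1)·1000·14.6 = 248.2000
total = 1230.8000 + 248.2000

1479.0000 gravity·L


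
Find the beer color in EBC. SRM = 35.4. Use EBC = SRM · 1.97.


EBC = 35.4 · 1.97

69.7380 EBC


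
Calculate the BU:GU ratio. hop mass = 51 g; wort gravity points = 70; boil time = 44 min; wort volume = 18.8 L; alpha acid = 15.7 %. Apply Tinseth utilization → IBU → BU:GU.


U = 1.65·0.000125^(GP/1000)·(1−e^(−0.04t))/4.15;  IBU = (α/100)·m·U·1000/V;  BU:GU = IBU/GP
U = 1.65·0.000125^(70/1000)·(1−e^(−0.04·44))/4.15 = 0.1755
IBU = (15.7/100)·51·0.1755·1000/18.8 = 74.7375
BU:GU = 74.7375/70

1.0677


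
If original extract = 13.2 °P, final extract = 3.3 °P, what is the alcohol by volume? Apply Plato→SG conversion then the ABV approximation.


SG = 259/(259 − P);  ABV = (OG − FG)·131.25
OG = 259/(259 − 13.2) = 1.0537
FG = 259/(259 − 3.3) = 1.0129
ABV = (1.0537 − 1.0129)·131.25

5.3545 % ABV


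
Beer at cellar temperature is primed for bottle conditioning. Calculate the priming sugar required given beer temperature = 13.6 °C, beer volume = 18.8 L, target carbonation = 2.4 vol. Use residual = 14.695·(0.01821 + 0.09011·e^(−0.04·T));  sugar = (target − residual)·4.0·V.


residual = 14.695·(0.01821 + 0.09011·e^(−0.04·13.6)) = 1.0362
sugar = (2.4 − 1.0362)·4.0·18.8

102.5599 g


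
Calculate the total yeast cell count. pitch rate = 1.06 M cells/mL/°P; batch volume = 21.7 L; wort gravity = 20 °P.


cells (billions) = rate · V_L · °P
cells = 1.06 · 21.7 · 20

460.0400 billion cells


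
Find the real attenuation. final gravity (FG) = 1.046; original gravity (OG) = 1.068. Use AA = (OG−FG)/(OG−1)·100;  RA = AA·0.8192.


AA = (1.068 − 1.046)/(1.068 − 1)·100 = 32.3529
RA = 32.3529·0.8192

26.5035 %


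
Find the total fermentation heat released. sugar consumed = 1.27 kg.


Q = m_sugar · 590 kJ/kg
Q = 1.27 · 590

749.3000 kJ


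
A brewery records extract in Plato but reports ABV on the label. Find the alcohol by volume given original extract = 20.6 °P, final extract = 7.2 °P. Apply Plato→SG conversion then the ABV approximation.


SG = 259/(259 − P);  ABV = (OG − FG)·131.25
OG = 259/(259 − 20.6) = 1.0864
FG = 259/(259 − 7.2) = 1.0286
ABV = (1.0864 − 1.0286)·131.25

7.5883 % ABV


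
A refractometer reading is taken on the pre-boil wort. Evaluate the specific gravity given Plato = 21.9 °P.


SG = 259/(259 − P)
SG = 259/(259 − 21.9)

1.0924


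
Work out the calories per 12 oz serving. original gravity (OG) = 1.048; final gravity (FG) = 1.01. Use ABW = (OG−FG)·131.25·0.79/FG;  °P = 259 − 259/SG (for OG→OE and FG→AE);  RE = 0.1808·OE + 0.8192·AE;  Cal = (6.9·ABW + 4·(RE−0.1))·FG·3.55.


ABW = (1.048 − 1.01)·131.25·0.79/1.01 = 3.9011
OE = 259 − 259/1.048 = 11.8626 °P
AE = 259 − 259/1.01 = 2.5644 °P
RE = 0.1808·11.8626 + 0.8192·2.5644 = 4.2455 °P
Cal = (6.9·3.9011 + 4·(4.2455−0.1))·1.01·3.55

155.9678 kcal


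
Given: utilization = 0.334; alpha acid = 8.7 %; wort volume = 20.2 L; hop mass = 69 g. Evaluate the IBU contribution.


IBU = (α/100)·mass·U·1000 / V
IBU = (8.7/100)·69·0.334·1000 / 20.2

99.2575 IBU


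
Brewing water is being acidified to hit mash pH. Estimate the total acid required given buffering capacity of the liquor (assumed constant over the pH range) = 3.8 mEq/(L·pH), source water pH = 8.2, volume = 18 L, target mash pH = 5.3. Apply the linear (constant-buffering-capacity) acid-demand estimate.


acid = buffering capacity · (pH_source − pH_target) · V
acid = 3.8 · (8.2 − 5.3) · 18

198.3600 mEq


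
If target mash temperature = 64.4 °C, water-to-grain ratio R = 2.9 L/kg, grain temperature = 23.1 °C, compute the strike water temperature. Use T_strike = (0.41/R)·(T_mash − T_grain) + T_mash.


T_strike = (0.41/2.9)·(64.4 − 23.1) + 64.4

70.2390 °C


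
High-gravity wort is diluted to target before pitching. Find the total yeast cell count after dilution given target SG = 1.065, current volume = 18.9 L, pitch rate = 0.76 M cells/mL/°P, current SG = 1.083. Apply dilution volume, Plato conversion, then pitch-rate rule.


V_w = V·((SG_c−1)/(SG_t−1)−1);  °P = 259 − 259/SG_t;  cells = rate·(V+V_w)·°P
V_w = 18.9·((1.083−1)/(1.065−1)−1) = 5.2338
V_final = 18.9 + 5.2338 = 24.1338
°P = 259 − 259/1.065 = 15.8075
cells = 0.76·24.1338·15.8075

289.9370 billion cells


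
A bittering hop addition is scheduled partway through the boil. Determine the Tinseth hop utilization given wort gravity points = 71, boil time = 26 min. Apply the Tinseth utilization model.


U = 1.65·0.000125^(GP/1000) · (1 − e^(−0.04·t))/4.15
bigness = 1.65·0.000125^(71/1000) = 0.8717
boil_factor = (1 − e^(−0.04·26))/4.15 = 0.1558
U = 0.8717 · 0.1558

0.1358


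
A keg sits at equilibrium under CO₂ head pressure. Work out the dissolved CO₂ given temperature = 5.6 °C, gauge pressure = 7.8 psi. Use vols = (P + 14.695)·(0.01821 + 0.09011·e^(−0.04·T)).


vols = (7.8 + 14.695)·(0.01821 + 0.09011·e^(−0.04·5.6))

2.0299 volumes


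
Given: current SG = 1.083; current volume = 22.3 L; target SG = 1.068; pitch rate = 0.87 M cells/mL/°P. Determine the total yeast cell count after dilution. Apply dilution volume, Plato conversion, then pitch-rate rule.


V_w = V·((SG_c−1)/(SG_t−1)−1);  °P = 259 − 259/SG_t;  cells = rate·(V+V_w)·°P
V_w = 22.3·((1.083−1)/(1.068−1)−1) = 4.9191
V_final = 22.3 + 4.9191 = 27.2191
°P = 259 − 259/1.068 = 16.4906
cells = 0.87·27.2191·16.4906

390.5087 billion cells


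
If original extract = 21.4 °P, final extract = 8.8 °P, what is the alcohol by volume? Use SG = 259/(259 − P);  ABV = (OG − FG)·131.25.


OG = 259/(259 − 21.4) = 1.0901
FG = 259/(259 − 8.8) = 1.0352
ABV = (1.0901 − 1.0352)·131.25

7.2050 % ABV


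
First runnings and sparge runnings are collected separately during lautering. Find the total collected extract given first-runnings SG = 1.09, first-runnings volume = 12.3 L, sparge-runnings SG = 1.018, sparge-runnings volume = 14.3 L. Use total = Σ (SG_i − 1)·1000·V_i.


first = (1.09 − 1)·1000·12.3 = 1107.0000
sparge = (1.018 − 1)·1000·14.3 = 257.4000
total = 1107.0000 + 257.4000

1364.4000 gravity·L


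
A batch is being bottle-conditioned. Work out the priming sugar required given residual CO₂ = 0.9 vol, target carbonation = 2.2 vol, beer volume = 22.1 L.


sugar = (target − residual)·4.0·V
sugar = (2.2 − 0.9)·4.0·22.1

114.9200 g


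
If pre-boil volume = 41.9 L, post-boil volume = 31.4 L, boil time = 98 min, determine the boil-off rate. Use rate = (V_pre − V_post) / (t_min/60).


rate = (41.9 − 31.4) / (98/60)

6.4286 L/hr


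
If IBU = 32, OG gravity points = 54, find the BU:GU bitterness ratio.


BU:GU = IBU / OG_points
BU:GU = 32 / 54

0.5926


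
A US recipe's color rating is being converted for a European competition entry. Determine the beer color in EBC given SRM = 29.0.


EBC = SRM · 1.97
EBC = 29.0 · 1.97

57.1300 EBC


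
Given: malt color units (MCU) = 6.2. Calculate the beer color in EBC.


SRM = 1.4922·MCU^0.6859;  EBC = SRM·1.97
SRM = 1.4922·6.2^0.6859 = 5.2159
EBC = 5.2159·1.97

10.2753 EBC


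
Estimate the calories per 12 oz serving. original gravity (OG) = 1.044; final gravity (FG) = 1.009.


ABW = (OG−FG)·131.25·0.79/FG;  °P = 259 − 259/SG (for OG→OE and FG→AE);  RE = 0.1808·OE + 0.8192·AE;  Cal = (6.9·ABW + 4·(RE−0.1))·FG·3.55
ABW = (1.044 − 1.009)·131.25·0.79/1.009 = 3.5967
OE = 259 − 259/1.044 = 10.9157 °P
AE = 259 − 259/1.009 = 2.3102 °P
RE = 0.1808·10.9157 + 0.8192·2.3102 = 3.8661 °P
Cal = (6.9·3.5967 + 4·(3.8661−0.1))·1.009·3.55

142.8536 kcal


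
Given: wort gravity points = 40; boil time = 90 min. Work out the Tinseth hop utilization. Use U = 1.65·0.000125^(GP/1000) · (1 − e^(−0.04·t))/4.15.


bigness = 1.65·0.000125^(40/1000) = 1.1518
boil_factor = (1 − e^(−0.04·90))/4.15 = 0.2344
U = 1.1518 · 0.2344

0.2699


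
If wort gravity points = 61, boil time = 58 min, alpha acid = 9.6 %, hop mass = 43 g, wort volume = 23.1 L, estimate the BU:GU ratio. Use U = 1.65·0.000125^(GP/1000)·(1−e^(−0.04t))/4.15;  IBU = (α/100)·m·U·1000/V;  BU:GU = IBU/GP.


U = 1.65·0.000125^(61/1000)·(1−e^(−0.04·58))/4.15 = 0.2072
IBU = (9.6/100)·43·0.2072·1000/23.1 = 37.0297
BU:GU = 37.0297/61

0.6070


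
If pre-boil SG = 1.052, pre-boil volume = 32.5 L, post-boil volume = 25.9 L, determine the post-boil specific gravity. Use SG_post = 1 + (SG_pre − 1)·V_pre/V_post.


pts_pre = (1.052 − 1)·1000 = 52.0000
pts_post = 52.0000·32.5/25.9 = 65.2510
SG_post = 1 + 65.2510/1000

1.0653


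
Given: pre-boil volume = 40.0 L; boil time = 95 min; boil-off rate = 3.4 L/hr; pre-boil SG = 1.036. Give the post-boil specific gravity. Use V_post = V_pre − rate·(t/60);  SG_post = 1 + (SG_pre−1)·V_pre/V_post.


V_post = 40.0 − 3.4·(95/60) = 34.6167
SG_post = 1 + (1.036 − 1)·40.0/34.6167

1.0416
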